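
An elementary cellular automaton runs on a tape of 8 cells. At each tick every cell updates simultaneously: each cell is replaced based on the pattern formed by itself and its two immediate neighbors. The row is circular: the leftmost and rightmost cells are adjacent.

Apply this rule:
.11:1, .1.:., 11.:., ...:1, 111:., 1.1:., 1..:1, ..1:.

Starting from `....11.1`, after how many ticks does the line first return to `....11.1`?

16

111.1...
1....11.
.111.1..
.1....11
..111.1.
1.1....1
...111.1
11.1....
1...111.
.11.1...
.1...111
..11.1..
1.1...11
...11.1.
11.1...1
....11.1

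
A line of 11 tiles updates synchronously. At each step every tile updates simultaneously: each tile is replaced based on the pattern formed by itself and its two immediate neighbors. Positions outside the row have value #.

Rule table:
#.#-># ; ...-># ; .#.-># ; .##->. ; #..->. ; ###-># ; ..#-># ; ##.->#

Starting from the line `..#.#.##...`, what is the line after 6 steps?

#####.#####

.#####.#.##
#.#######.#
##.#######.
###.#######
####.######
#####.#####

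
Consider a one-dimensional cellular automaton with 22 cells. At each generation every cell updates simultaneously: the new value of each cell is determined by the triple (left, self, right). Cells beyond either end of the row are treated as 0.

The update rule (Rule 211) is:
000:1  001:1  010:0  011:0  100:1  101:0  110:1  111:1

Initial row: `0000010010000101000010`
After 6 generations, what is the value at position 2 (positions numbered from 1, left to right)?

1

1111101101111000111101
0111100100111111011100
1011111011011111001111
0001111001001111110111
1110111110110111110011
0110011110010011111101
position 2 holds 1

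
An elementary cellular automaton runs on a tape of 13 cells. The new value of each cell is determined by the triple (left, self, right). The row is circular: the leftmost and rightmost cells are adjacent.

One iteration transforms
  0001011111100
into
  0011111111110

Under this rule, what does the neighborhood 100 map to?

1

At position 11 the neighborhood is 100; the next row has 1 there.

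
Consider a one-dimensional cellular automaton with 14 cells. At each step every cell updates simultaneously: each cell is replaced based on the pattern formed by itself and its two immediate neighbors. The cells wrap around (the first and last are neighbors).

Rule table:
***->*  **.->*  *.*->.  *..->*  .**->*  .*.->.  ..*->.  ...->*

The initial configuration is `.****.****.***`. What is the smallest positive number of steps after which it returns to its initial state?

.****.****.***

1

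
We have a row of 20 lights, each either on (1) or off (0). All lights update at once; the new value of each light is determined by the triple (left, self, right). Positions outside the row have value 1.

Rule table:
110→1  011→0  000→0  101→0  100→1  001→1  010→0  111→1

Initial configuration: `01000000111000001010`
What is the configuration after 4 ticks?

00100001011100010000
11010010001110101001
11001101010110000110
11110100000011001010

11110100000011001010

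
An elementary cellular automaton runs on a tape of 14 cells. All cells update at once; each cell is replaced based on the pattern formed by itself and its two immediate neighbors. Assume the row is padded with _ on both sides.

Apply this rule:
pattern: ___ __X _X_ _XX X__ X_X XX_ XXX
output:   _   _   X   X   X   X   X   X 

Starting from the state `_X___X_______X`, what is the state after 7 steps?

_XXXXXXXXXXXXX

step 1: _XX__XX______X
step 2: _XXX_XXX_____X
step 3: _XXXXXXXX____X
step 4: _XXXXXXXXX___X
step 5: _XXXXXXXXXX__X
step 6: _XXXXXXXXXXX_X
step 7: _XXXXXXXXXXXXX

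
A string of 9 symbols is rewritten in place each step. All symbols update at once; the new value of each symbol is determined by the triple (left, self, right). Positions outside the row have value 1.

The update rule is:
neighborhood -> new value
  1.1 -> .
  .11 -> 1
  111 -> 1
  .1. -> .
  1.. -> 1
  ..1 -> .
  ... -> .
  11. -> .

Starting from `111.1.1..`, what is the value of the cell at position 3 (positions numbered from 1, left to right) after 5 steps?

.

step 1: 11.....1.
step 2: 1.1......
step 3: ...1.....
step 4: 1...1....
step 5: .1...1...
position 3 holds .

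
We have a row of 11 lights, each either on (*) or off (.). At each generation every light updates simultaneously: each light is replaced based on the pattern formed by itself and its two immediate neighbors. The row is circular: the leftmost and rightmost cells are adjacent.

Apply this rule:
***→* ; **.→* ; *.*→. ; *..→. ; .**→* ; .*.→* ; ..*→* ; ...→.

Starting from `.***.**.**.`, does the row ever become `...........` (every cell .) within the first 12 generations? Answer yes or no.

****.**.**.
****.**.**.  (fixed point — unchanged through generation 12)
generation 12 is ****.**.**., still not uniform .

no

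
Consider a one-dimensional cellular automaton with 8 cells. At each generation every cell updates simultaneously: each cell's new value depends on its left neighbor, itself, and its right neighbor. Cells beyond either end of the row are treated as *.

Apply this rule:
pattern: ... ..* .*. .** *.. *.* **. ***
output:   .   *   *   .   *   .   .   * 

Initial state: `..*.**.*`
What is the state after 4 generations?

.**...*.

generation 1: ***.....
generation 2: **.*...*
generation 3: *..**.*.
generation 4: .**...*.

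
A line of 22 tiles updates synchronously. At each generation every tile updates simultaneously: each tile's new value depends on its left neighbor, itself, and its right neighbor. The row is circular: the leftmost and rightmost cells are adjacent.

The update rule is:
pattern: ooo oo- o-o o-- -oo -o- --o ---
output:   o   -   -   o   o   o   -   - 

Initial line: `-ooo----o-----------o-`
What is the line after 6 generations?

generation 1: -oo-o---oo----------oo
generation 2: -o--oo--o-o---------o-
generation 3: -oo-o-o-o-oo--------oo
generation 4: -o--o-o-o-o-o-------o-
generation 5: -oo-o-o-o-o-oo------oo
generation 6: -o--o-o-o-o-o-o-----o-

-o--o-o-o-o-o-o-----o-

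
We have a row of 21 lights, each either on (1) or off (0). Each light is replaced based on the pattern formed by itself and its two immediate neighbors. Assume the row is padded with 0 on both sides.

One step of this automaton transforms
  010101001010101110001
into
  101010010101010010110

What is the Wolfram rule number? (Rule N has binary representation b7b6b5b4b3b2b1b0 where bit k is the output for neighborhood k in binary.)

position 15: 111 → 0  (bit 7 = 0)
position 16: 110 → 1  (bit 6 = 1)
position 2: 101 → 1  (bit 5 = 1)
position 6: 100 → 0  (bit 4 = 0)
position 14: 011 → 0  (bit 3 = 0)
position 1: 010 → 0  (bit 2 = 0)
position 0: 001 → 1  (bit 1 = 1)
position 18: 000 → 1  (bit 0 = 1)
bits b7..b0 = 01100011 = 99

99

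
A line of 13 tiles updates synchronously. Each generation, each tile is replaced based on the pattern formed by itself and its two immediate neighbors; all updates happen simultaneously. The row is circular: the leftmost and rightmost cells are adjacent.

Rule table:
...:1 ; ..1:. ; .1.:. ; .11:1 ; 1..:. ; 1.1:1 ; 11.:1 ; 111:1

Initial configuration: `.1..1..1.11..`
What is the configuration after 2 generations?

.111111.1111.

generation 1: ........111.1
generation 2: .111111.1111.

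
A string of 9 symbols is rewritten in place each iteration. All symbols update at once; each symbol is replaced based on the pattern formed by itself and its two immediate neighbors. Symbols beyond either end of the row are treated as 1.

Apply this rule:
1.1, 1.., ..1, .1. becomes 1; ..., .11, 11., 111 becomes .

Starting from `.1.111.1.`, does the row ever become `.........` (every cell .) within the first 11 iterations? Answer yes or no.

no

iteration 1: 111...111
iteration 2: ...1.1...
iteration 3: 1.11111.1
iteration 4: .1.....1.
iteration 5: 111...111  (repeats iteration 1; period 4)
iteration 11: 1.11111.1
iteration 11 is 1.11111.1, still not uniform .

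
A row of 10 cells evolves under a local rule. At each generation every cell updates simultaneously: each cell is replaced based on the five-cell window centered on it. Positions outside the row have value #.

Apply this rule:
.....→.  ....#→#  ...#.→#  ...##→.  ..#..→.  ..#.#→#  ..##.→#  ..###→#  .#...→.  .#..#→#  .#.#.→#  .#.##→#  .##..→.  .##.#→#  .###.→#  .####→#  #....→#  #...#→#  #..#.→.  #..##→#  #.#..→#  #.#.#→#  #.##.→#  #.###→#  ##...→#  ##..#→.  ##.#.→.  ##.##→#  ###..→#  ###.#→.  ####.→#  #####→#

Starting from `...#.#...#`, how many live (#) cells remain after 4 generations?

9

generation 1: ######.#.#
generation 2: #####..###
generation 3: #####.####
generation 4: ####.#####
count of #: 9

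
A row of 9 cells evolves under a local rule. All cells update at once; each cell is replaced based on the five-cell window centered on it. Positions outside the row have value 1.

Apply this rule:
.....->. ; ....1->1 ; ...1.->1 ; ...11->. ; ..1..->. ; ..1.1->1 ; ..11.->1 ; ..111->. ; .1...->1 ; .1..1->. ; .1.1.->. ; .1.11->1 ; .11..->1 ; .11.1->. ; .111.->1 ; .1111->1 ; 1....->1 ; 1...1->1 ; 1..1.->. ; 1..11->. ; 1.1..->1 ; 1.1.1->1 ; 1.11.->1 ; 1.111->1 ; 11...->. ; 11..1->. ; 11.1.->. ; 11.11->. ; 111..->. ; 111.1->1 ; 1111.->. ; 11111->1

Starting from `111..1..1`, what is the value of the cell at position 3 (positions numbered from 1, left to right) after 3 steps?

.

step 1: 1........
step 2: ..1....1.
step 3: ...111111
position 3 holds .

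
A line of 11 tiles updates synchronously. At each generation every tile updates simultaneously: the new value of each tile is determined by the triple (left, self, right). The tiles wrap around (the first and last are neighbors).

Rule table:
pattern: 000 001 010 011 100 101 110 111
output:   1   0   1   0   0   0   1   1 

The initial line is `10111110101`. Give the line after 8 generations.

generation 1: 10011110100
generation 2: 10001110100
generation 3: 10100110100
generation 4: 10100010100
generation 5: 10101010100
generation 6: 10101010100  (fixed point — unchanged through generation 8)

10101010100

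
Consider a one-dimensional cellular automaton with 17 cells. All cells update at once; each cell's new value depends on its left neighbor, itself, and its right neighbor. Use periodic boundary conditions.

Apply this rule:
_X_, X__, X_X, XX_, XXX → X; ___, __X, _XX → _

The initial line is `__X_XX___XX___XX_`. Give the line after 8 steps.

XX___XX__XX_XX___

__XX_XX___XX___XX
X__XX_XX___XX___X
XX__XX_XX___XX___
_XX__XX_XX___XX__
__XX__XX_XX___XX_
___XX__XX_XX___XX
X___XX__XX_XX___X
XX___XX__XX_XX___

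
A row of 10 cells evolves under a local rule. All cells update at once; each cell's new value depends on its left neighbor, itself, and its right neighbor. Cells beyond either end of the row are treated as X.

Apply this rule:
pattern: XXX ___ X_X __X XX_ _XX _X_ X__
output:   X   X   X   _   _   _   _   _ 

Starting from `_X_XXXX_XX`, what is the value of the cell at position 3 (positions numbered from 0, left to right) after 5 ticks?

_

X_X_XX_X_X
_X_X__X_X_
X_X____X_X
_X__XX__X_
X________X
position 3 holds _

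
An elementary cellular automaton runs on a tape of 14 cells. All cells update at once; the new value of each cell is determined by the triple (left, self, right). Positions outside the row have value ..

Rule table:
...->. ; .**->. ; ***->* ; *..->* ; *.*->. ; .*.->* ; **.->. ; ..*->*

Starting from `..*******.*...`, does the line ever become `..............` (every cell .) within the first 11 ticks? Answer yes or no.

no

.*.*****..**..
**..***.**..*.
..**.*....****
.*...**..*.**.
***.*..***...*
.*..***.*.*.**
****.*..*.*...
.**..****.**..
*..**.**....*.
***.....*..***
.*.*...****.*.
tick 11 is .*.*...****.*., still not uniform .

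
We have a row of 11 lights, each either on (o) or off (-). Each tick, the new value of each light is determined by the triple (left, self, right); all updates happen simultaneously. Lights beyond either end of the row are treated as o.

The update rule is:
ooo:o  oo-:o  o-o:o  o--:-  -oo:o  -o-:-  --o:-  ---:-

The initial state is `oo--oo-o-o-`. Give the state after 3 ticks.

oo--ooo-o-o
oo--oooo-oo
oo--ooooooo

oo--ooooooo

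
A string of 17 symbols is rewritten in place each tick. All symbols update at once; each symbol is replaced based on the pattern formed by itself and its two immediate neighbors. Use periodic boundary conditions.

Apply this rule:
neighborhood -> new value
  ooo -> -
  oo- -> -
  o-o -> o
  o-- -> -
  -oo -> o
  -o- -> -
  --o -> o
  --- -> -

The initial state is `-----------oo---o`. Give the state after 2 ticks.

---------oo---o--

----------oo---o-
---------oo---o--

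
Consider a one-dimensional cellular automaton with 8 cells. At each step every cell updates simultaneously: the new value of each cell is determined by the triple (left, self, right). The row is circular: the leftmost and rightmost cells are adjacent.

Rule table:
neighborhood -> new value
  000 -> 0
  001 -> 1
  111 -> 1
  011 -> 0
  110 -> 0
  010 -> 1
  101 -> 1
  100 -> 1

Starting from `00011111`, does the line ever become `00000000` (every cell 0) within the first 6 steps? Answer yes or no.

no

step 1: 10101110
step 2: 11110101
step 3: 11101110
step 4: 01010101
step 5: 11111111
step 6: 11111111
step 6 is 11111111, still not uniform 0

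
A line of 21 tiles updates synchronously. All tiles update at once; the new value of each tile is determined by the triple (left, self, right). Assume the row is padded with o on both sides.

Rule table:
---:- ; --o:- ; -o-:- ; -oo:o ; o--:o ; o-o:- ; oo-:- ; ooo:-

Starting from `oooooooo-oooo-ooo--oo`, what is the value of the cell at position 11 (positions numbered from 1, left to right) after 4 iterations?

-

iteration 1: ---------o----o--o-o-
iteration 2: o---------o----o-----
iteration 3: -o---------o----o----
iteration 4: --o---------o----o---
position 11 holds -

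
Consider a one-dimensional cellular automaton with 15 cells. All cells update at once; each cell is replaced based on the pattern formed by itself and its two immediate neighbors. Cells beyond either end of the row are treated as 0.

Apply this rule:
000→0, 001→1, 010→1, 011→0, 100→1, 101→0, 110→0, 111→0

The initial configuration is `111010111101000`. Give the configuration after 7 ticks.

001000010001000

000010000001100
000111000010010
001000100111111
011101111000000
100000000100000
110000001110000
001000010001000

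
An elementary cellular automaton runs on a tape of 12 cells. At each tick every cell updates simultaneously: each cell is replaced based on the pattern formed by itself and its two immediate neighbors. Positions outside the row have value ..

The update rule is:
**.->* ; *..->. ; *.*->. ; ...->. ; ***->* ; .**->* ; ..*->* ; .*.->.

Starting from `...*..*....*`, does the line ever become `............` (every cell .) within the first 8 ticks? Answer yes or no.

no

tick 1: ..*..*....*.
tick 2: .*..*....*..
tick 3: *..*....*...
tick 4: ..*....*....
tick 5: .*....*.....
tick 6: *....*......
tick 7: ....*.......
tick 8: ...*........
tick 8 is ...*........, still not uniform .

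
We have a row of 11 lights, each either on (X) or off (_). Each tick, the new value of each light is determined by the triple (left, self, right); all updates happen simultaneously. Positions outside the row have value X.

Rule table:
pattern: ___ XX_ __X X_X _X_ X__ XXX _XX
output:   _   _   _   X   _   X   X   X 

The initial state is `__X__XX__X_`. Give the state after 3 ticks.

X__X_X_X__X
_X__X_X_X_X
X_X__X_X_XX

X_X__X_X_XX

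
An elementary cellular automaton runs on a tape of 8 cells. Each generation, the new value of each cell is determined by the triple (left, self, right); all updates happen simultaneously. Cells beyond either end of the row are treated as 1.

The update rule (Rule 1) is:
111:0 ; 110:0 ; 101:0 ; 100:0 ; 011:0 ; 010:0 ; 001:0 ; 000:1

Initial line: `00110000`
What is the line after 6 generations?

generation 1: 00000110
generation 2: 01110000
generation 3: 00000110  (repeats generation 1; period 2)
generation 6: 01110000

01110000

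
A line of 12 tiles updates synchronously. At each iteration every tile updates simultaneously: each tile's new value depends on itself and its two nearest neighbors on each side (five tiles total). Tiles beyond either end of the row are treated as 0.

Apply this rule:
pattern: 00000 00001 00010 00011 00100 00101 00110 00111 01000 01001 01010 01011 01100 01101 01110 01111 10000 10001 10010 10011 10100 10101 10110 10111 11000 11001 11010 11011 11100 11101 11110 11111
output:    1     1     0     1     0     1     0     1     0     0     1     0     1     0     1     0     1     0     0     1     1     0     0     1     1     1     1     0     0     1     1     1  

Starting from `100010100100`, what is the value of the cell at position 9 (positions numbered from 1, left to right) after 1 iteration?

iteration 1: 000011100001
position 9 holds 0

0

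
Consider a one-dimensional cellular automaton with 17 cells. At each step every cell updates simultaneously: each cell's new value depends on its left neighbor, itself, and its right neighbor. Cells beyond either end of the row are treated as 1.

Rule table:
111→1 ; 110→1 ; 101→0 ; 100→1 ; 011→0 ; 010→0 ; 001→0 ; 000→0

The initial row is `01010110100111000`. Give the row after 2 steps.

10000001001001110

step 1: 00000010010011100
step 2: 10000001001001110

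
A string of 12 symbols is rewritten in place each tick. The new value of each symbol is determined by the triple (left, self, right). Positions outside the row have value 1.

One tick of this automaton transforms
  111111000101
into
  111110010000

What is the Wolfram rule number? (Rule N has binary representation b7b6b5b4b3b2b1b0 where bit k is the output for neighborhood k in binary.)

129

position 0: 111 → 1  (bit 7 = 1)
position 5: 110 → 0  (bit 6 = 0)
position 10: 101 → 0  (bit 5 = 0)
position 6: 100 → 0  (bit 4 = 0)
position 11: 011 → 0  (bit 3 = 0)
position 9: 010 → 0  (bit 2 = 0)
position 8: 001 → 0  (bit 1 = 0)
position 7: 000 → 1  (bit 0 = 1)
bits b7..b0 = 10000001 = 129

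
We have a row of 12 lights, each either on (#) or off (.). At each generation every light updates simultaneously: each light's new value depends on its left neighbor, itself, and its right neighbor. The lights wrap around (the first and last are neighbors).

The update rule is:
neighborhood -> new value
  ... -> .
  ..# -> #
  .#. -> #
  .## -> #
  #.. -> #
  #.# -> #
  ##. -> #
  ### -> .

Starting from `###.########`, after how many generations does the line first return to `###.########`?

14

..###.......
.##.##......
#######.....
#.....##...#
##...####.##
.##.##..###.
#########.##
........###.
.......##.##
#.....######
##...##.....
###.####...#
..###..##.##
###.########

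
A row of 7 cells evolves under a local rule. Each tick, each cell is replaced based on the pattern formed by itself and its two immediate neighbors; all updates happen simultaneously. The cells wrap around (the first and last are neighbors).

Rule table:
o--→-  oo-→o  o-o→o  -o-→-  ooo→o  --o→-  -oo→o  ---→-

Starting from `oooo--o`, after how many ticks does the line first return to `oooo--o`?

oooo--o

1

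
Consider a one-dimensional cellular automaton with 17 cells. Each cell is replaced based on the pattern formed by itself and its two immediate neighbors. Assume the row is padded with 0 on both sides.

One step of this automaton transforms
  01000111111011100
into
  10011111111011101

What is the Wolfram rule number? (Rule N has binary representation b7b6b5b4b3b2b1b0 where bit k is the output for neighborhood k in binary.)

position 6: 111 → 1  (bit 7 = 1)
position 10: 110 → 1  (bit 6 = 1)
position 11: 101 → 0  (bit 5 = 0)
position 2: 100 → 0  (bit 4 = 0)
position 5: 011 → 1  (bit 3 = 1)
position 1: 010 → 0  (bit 2 = 0)
position 0: 001 → 1  (bit 1 = 1)
position 3: 000 → 1  (bit 0 = 1)
bits b7..b0 = 11001011 = 203

203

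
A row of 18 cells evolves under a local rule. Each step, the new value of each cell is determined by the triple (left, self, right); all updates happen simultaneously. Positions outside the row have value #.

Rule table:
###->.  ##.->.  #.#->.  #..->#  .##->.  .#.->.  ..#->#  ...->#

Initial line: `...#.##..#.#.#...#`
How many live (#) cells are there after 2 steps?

9

###....##.....###.
...####..#####....
count of #: 9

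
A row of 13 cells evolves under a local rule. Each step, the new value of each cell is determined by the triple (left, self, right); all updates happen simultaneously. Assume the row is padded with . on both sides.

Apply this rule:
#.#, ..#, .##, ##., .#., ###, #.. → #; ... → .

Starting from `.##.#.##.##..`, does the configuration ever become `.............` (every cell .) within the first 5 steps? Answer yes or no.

no

############.
#############
#############  (fixed point — unchanged through step 5)
step 5 is #############, still not uniform .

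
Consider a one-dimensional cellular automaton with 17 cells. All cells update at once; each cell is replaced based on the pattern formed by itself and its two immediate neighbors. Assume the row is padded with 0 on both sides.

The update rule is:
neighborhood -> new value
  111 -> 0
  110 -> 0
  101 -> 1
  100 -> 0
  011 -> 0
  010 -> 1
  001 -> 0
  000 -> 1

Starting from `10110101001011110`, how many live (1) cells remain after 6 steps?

11001111001100000
00000000000001111
11111111111100000
00000000000001111  (repeats step 2; period 2)
step 6: 00000000000001111
count of 1: 4

4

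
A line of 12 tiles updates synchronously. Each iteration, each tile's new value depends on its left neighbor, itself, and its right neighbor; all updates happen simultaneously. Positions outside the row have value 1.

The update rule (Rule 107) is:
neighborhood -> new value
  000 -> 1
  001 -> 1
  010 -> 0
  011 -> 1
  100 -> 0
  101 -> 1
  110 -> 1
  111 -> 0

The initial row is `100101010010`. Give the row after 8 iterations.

000111111011

101010100101
110101001011
011010010110
111100101111
000101011000
011010111011
111101101110
000111111011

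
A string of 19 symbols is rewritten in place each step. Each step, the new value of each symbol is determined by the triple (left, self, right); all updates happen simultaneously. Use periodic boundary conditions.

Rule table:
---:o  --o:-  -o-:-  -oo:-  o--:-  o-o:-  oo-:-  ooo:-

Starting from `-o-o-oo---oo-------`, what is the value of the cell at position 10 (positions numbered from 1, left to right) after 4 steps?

--------o----oooooo
-oooooo---oo-------
--------o----oooooo  (repeats step 1; period 2)
step 4: -oooooo---oo-------
position 10 holds -

-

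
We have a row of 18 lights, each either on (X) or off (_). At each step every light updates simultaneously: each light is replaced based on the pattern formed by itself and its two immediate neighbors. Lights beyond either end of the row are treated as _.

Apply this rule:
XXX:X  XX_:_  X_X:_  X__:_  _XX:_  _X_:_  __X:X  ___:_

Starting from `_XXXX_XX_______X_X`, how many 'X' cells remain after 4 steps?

1

X_XX__________X___
_____________X____
____________X_____
___________X______
count of X: 1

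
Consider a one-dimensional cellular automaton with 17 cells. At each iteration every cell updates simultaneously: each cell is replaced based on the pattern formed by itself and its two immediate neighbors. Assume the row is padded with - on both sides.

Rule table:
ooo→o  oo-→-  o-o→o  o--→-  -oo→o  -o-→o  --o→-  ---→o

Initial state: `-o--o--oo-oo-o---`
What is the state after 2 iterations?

-o--o--o-oo-oo-oo
-o--o--ooo-oo-oo-

-o--o--ooo-oo-oo-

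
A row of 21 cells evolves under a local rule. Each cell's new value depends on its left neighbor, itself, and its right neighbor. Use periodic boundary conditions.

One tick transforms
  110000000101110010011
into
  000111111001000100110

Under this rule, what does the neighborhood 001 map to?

1

At position 8 the neighborhood is 001; the next row has 1 there.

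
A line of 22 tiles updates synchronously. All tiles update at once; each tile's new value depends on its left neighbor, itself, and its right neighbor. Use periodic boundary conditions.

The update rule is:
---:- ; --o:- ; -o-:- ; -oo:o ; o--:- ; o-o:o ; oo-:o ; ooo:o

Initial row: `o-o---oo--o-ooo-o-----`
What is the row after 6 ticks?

------oo---ooooo------

-o----oo---ooooo------
------oo---ooooo------
------oo---ooooo------  (fixed point — unchanged through tick 6)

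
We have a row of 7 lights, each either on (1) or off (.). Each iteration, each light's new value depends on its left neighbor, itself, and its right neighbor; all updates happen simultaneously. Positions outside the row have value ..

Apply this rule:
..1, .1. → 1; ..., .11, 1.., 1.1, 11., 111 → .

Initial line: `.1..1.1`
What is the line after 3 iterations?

iteration 1: 11.11.1
iteration 2: ......1
iteration 3: .....11

.....11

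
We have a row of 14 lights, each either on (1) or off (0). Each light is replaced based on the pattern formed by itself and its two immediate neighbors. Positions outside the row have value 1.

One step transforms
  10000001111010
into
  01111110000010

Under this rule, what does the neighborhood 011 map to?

0

At position 7 the neighborhood is 011; the next row has 0 there.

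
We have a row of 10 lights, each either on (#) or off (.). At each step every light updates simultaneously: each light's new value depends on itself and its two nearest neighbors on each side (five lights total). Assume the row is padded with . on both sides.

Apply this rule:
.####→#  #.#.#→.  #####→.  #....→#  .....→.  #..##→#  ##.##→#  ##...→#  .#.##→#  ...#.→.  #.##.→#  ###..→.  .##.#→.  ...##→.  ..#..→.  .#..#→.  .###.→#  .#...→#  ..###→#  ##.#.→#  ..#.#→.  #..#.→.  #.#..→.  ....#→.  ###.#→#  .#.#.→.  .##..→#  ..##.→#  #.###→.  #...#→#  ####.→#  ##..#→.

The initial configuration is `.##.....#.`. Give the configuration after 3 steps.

.########.

.####....#
.###.##...
.########.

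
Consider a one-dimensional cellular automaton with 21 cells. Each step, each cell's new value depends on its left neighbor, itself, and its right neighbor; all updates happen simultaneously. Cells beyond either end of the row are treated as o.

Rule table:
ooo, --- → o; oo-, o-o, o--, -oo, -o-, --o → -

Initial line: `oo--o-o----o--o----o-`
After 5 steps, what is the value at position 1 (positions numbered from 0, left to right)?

step 1: o-------oo------oo---
step 2: --ooooo----oooo----o-
step 3: ---ooo--oo--oo--oo---
step 4: -o--o--------------o-
step 5: ------oooooooooooo---
position 1 holds -

-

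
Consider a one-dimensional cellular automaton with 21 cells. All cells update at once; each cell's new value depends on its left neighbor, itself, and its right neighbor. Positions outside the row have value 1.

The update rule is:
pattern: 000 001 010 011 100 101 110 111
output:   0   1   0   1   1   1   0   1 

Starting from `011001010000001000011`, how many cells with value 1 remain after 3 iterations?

iteration 1: 110110101000010100111
iteration 2: 101101010100101011111
iteration 3: 011010101011010111111
count of 1: 14

14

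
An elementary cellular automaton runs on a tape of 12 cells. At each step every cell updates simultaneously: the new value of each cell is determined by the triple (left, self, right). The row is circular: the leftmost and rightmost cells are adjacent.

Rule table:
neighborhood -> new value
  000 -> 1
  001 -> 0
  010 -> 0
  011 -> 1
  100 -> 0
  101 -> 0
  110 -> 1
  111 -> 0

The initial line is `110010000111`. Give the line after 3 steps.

010110110100

010000110100
000110110001
010110110100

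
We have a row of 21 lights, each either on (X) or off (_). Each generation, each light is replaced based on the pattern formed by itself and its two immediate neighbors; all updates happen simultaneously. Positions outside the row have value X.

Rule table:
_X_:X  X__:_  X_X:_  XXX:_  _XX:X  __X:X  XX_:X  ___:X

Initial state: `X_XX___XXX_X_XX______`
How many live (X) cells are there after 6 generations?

generation 1: X_XX_XXX_X_X_XX_XXXXX
generation 2: X_XX_X_X_X_X_XX_X____
generation 3: X_XX_X_X_X_X_XX_X_XXX
generation 4: X_XX_X_X_X_X_XX_X_X__
generation 5: X_XX_X_X_X_X_XX_X_X_X
generation 6: X_XX_X_X_X_X_XX_X_X_X
count of X: 12

12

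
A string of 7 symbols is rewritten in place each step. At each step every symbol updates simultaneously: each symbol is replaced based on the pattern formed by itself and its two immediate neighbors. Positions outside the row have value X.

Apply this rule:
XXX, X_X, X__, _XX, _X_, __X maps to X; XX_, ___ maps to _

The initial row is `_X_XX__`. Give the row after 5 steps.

XXXX_XX
XXX_XXX
XX_XXXX
X_XXXXX
_XXXXXX

_XXXXXX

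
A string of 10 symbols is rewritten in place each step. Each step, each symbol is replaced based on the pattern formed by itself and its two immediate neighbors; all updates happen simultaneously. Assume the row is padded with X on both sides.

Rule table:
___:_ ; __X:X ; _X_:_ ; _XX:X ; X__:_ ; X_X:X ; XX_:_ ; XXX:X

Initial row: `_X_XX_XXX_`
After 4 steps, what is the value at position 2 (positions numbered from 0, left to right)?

X_XX_XXX_X
_XX_XXX_XX
XX_XXX_XXX
X_XXX_XXXX
position 2 holds X

X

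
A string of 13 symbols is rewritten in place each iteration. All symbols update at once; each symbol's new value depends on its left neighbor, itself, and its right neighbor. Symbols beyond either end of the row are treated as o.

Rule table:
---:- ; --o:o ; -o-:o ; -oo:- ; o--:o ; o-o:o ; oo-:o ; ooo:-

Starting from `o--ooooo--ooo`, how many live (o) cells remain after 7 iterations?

ooo----ooo---
--oo--o--oo-o
oo-oooooo-oo-
-oo-----oo-oo
o-oo---o-oo--
oo-oo-ooo-ooo
-oo-oo--oo---
count of o: 6

6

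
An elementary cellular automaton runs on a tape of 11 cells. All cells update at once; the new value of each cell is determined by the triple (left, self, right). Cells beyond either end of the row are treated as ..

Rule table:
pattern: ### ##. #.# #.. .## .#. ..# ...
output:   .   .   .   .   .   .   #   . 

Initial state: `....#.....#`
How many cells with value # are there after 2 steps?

2

...#.....#.
..#.....#..
count of #: 2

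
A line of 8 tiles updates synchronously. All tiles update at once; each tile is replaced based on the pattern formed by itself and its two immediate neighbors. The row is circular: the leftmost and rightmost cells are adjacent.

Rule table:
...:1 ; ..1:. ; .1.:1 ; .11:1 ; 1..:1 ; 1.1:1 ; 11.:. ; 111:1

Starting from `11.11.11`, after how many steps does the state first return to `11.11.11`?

step 1: 1.11.111
step 2: .11.1111
step 3: 11.1111.
step 4: 1.1111.1
step 5: .1111.11
step 6: 1111.11.
step 7: 111.11.1
step 8: 11.11.11

8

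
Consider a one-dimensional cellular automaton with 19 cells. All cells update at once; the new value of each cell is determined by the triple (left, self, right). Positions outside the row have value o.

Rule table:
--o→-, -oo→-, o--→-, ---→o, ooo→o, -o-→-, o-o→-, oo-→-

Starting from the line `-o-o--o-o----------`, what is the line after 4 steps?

---oooo--oo--oo--o-

----------oooooooo-
-oooooooo--oooooo--
--oooooo----oooo---
---oooo--oo--oo--o-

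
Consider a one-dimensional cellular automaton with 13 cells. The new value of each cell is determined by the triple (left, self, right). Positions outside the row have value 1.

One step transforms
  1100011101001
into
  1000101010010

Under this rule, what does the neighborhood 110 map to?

At position 1 the neighborhood is 110; the next row has 0 there.

0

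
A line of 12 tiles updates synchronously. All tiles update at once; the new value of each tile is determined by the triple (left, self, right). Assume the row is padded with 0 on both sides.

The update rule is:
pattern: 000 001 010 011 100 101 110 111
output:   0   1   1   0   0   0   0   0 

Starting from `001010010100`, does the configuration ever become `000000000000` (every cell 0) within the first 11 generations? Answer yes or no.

no

011010110100
100010000100
100110001100
101000010000
101000110000
101001000000
101011000000
101000000000
101000000000  (fixed point — unchanged through generation 11)
generation 11 is 101000000000, still not uniform 0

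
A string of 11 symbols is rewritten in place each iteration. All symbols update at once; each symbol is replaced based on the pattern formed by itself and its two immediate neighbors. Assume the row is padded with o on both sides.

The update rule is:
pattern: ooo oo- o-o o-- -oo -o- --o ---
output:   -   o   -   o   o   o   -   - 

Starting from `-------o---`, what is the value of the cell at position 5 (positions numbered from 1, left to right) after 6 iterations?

o------oo--
oo-----ooo-
-oo----o-o-
-ooo---o-o-
-o-oo--o-o-
-o-ooo-o-o-
position 5 holds o

o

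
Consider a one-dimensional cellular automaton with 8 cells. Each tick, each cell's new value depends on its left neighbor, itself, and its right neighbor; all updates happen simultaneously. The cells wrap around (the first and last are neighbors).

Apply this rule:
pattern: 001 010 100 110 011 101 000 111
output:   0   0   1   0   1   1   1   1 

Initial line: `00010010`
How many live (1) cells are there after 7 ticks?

tick 1: 11001001
tick 2: 10100101
tick 3: 01010011
tick 4: 10101010
tick 5: 01010101
tick 6: 10101010  (repeats tick 4; period 2)
tick 7: 01010101
count of 1: 4

4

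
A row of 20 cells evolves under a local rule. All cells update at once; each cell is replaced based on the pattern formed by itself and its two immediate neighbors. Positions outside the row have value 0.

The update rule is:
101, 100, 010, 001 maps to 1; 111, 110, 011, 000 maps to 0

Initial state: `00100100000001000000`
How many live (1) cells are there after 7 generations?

01111110000011100000
10000001000100010000
11000011101110111000
00100100010001000100
01111110111011101110
10000001000100010001
11000011101110111011
count of 1: 13

13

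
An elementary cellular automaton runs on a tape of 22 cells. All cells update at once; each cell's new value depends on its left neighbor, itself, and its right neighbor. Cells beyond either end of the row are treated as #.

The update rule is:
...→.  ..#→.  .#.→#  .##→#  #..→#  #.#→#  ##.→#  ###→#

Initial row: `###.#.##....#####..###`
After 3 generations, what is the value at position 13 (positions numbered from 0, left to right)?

#

generation 1: #########...######.###
generation 2: ##########..##########
generation 3: ###########.##########
position 13 holds #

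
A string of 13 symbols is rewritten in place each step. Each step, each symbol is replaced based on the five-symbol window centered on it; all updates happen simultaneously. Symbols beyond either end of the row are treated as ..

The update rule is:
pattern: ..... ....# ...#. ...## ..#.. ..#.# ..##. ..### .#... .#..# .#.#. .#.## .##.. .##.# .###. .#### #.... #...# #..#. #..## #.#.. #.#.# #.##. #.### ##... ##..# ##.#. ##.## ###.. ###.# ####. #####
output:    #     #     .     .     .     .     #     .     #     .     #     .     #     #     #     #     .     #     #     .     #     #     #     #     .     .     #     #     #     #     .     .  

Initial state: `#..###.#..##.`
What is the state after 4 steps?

.####.##..##.

....####..##.
###..#.#..##.
.##.#.##..##.
.####.##..##.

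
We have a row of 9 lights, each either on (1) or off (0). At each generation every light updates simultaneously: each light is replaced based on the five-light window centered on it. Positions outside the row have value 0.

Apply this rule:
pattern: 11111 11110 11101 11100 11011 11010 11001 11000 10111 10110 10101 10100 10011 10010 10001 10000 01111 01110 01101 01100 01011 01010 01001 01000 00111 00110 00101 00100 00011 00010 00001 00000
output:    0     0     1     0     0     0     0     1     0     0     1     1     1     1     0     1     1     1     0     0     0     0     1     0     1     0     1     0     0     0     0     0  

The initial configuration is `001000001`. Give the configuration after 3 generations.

000000001

000010000
000000100
000000001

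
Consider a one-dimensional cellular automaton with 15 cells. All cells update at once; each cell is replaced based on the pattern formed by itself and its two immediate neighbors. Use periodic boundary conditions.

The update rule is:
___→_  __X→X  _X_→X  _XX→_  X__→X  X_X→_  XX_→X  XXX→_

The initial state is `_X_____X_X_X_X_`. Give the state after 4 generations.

generation 1: XXX___XX_X_X_XX
generation 2: __XX_X_X_X_X___
generation 3: _X_X_X_X_X_XX__
generation 4: XX_X_X_X_X__XX_

XX_X_X_X_X__XX_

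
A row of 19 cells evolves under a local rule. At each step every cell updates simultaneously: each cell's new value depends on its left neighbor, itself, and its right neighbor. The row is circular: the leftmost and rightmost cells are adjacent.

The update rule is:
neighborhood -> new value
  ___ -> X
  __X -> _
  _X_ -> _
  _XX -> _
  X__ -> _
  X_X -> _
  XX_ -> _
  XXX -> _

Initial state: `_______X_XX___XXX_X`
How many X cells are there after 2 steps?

9

_XXXXX______X______
_______XXXX___XXXXX
count of X: 9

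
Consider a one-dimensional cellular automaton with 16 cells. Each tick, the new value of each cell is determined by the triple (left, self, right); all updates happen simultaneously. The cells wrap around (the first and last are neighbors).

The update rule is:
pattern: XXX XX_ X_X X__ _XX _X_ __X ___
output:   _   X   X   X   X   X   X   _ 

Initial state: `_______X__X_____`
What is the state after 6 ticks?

XXX____XXXX____X

______XXXXXX____
_____XX____XX___
____XXXX__XXXX__
___XX__XXXX__XX_
__XXXXXX__XXXXXX
XXX____XXXX____X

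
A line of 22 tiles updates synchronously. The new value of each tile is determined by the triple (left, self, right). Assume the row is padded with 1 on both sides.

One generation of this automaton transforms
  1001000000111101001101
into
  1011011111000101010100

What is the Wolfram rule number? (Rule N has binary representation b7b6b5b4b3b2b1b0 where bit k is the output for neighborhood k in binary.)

position 11: 111 → 0  (bit 7 = 0)
position 0: 110 → 1  (bit 6 = 1)
position 14: 101 → 0  (bit 5 = 0)
position 1: 100 → 0  (bit 4 = 0)
position 10: 011 → 0  (bit 3 = 0)
position 3: 010 → 1  (bit 2 = 1)
position 2: 001 → 1  (bit 1 = 1)
position 5: 000 → 1  (bit 0 = 1)
bits b7..b0 = 01000111 = 71

71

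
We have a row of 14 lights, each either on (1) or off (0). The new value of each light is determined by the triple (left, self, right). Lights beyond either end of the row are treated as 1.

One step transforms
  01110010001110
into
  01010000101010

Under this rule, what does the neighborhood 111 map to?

0

At position 2 the neighborhood is 111; the next row has 0 there.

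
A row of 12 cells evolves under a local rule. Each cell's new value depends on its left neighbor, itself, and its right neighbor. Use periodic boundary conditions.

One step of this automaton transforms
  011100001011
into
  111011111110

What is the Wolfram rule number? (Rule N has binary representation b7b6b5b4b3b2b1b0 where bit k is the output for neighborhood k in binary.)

191

position 2: 111 → 1  (bit 7 = 1)
position 3: 110 → 0  (bit 6 = 0)
position 0: 101 → 1  (bit 5 = 1)
position 4: 100 → 1  (bit 4 = 1)
position 1: 011 → 1  (bit 3 = 1)
position 8: 010 → 1  (bit 2 = 1)
position 7: 001 → 1  (bit 1 = 1)
position 5: 000 → 1  (bit 0 = 1)
bits b7..b0 = 10111111 = 191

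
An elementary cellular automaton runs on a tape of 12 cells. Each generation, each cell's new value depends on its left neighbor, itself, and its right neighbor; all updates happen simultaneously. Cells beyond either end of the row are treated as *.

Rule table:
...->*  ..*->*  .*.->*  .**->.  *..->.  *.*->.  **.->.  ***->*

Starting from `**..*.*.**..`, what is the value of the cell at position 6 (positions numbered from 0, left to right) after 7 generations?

*..**.*....*
..*...*.***.
.**.***..*..
.....*..**.*
.*****.*....
..***..*.***
.*.*..**..**
position 6 holds *

*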